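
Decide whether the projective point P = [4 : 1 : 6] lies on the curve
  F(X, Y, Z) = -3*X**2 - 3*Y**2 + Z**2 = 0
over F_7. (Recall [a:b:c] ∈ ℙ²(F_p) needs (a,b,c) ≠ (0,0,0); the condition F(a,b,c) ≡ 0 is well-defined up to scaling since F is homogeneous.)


F(4,1,6) ≡ 6 (mod 7); P is NOT on the curve.

Evaluate F(4, 1, 6) term-by-term (mod 7).
  -3*X**2 ↦ -3·16·1·1 = -48
  -3*Y**2 ↦ -3·1·1·1 = -3
  Z**2 ↦ 1·1·1·36 = 36
Sum: F(4, 1, 6) = (-48) + (-3) + (36) = -15.
Reducing mod 7: -15 ≡ 6 (mod 7).
Since F(a, b, c) ≡ 6 ≠ 0 (mod 7), P does NOT lie on the curve.


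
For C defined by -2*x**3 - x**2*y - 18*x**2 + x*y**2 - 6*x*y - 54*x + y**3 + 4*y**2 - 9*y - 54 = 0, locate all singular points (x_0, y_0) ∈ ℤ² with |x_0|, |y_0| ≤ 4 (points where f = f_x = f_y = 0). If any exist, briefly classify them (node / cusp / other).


Singular points: {(-3, 0)}; classification: cusp.

Compute partial derivatives:
  f_x = -6*x**2 - 2*x*y - 36*x + y**2 - 6*y - 54.
  f_y = -x**2 + 2*x*y - 6*x + 3*y**2 + 8*y - 9.
Scan x_0 ∈ {−4, ..., 4}. For each x_0, f_y(x_0, y) is a polynomial in y; find its integer roots y ∈ {−4, ..., 4}, then test f_x and f at those candidates.
  x = -4: f_y(-4, y) = 3*y**2 - 1; no integer root y with |y| ≤ 4.
  x = -3: f_y(-3, y) = 3*y**2 + 2*y; vanishes at y ∈ {0}. (-3, 0): f_x = 0, f = 0 — SINGULAR.
  x = -2: f_y(-2, y) = 3*y**2 + 4*y - 1; no integer root y with |y| ≤ 4.
  x = -1: f_y(-1, y) = 3*y**2 + 6*y - 4; no integer root y with |y| ≤ 4.
  x = 0: f_y(0, y) = 3*y**2 + 8*y - 9; no integer root y with |y| ≤ 4.
  x = 1: f_y(1, y) = 3*y**2 + 10*y - 16; no integer root y with |y| ≤ 4.
  x = 2: f_y(2, y) = 3*y**2 + 12*y - 25; no integer root y with |y| ≤ 4.
  x = 3: f_y(3, y) = 3*y**2 + 14*y - 36; no integer root y with |y| ≤ 4.
  x = 4: f_y(4, y) = 3*y**2 + 16*y - 49; no integer root y with |y| ≤ 4.
Only singular point on the grid: (-3, 0).
Classify: substitute x = -3 + u, y = 0 + v and expand: f = -2*u**3 - u**2*v + u*v**2 + v**3 + v**2.
No constant or linear terms (consistent with a singular point). Quadratic part: v**2. Cubic part: -2*u**3 - u**2*v + u*v**2 + v**3.
The quadratic part v**2 is a perfect square, so there is a single (double) tangent line v = 0, i.e. y = 0. Restricting the cubic part to that line (v = 0) leaves -2*u**3 ≠ 0, so f is not divisible by v and the branch is v² ≈ 2*u**3 to lowest order — this is a cusp.
Classification: cusp.


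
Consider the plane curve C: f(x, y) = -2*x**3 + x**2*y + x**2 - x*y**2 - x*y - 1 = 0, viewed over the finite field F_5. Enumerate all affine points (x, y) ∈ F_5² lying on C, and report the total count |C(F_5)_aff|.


Affine F_5-points: {(2, 3), (3, 3), (3, 4), (4, 1), (4, 2)}; count = 5.

For each of the 25 pairs (x, y) ∈ F_5², evaluate f(x, y) mod 5. Record the zeros.
  x = 0: [0↦4, 1↦4, 2↦4, 3↦4, 4↦4]  zeros at y ∈ ∅
  x = 1: [0↦3, 1↦2, 2↦4, 3↦4, 4↦2]  zeros at y ∈ ∅
  x = 2: [0↦2, 1↦2, 2↦3, 3↦0, 4↦3]  zeros at y ∈ {3}
  x = 3: [0↦4, 1↦2, 2↦4, 3↦0, 4↦0]  zeros at y ∈ {3, 4}
  x = 4: [0↦2, 1↦0, 2↦0, 3↦2, 4↦1]  zeros at y ∈ {1, 2}
Collecting zeros: affine points = {(2, 3), (3, 3), (3, 4), (4, 1), (4, 2)}.
Total count |C(F_5)_aff| = 5.


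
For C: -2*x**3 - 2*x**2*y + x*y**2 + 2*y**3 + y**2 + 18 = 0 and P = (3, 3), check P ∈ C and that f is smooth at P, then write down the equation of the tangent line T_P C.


Tangent line at P: -81*x + 60*y + 63 = 0.

Step 1: f(3, 3) = 0, so P lies on C.
Step 2: partial derivatives
  f_x(x, y) = -6*x**2 - 4*x*y + y**2, f_y(x, y) = -2*x**2 + 2*x*y + 6*y**2 + 2*y.
  f_x(P) = -81, f_y(P) = 60 (gradient nonzero, so P is smooth).
Step 3: tangent line at P: -81·(x − 3) + 60·(y − 3) = 0.
Expanding: -81*x + 60*y + 63 = 0.


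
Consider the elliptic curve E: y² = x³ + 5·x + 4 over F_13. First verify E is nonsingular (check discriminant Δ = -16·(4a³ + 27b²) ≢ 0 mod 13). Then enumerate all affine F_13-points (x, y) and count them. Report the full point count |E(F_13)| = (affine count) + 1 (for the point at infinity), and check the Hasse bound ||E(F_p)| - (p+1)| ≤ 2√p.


Affine points = {(0, 2), (0, 11), (1, 6), (1, 7), (2, 3), (2, 10), (4, 6), (4, 7), (6, 4), (6, 9), (8, 6), (8, 7), (10, 1), (10, 12), (11, 5), (11, 8)}; affine count = 16; |E(F_13)| = 17.

Discriminant check: Δ ∝ 4a³ + 27b² = 4·5³ + 27·4² = 4·125 + 27·16 ≡ 9 (mod 13). Nonzero ⇒ E is nonsingular.
For each x ∈ F_13, compute rhs = x³ + 5·x + 4 mod 13, then count y ∈ F_13 with y² ≡ rhs.
  x = 0: rhs = 4, matching y values: 2, 11 (2 points).
  x = 1: rhs = 10, matching y values: 6, 7 (2 points).
  x = 2: rhs = 9, matching y values: 3, 10 (2 points).
  x = 3: rhs = 7, matching y values: none (0 points).
  x = 4: rhs = 10, matching y values: 6, 7 (2 points).
  x = 5: rhs = 11, matching y values: none (0 points).
  x = 6: rhs = 3, matching y values: 4, 9 (2 points).
  x = 7: rhs = 5, matching y values: none (0 points).
  x = 8: rhs = 10, matching y values: 6, 7 (2 points).
  x = 9: rhs = 11, matching y values: none (0 points).
  x = 10: rhs = 1, matching y values: 1, 12 (2 points).
  x = 11: rhs = 12, matching y values: 5, 8 (2 points).
  x = 12: rhs = 11, matching y values: none (0 points).
Total affine count: 16.
Full point count |E(F_13)| = 16 + 1 = 17.
Hasse bound: |17 − (13+1)| = |3| = 3 ≤ 2√13 ≈ 7.2111 ✓.


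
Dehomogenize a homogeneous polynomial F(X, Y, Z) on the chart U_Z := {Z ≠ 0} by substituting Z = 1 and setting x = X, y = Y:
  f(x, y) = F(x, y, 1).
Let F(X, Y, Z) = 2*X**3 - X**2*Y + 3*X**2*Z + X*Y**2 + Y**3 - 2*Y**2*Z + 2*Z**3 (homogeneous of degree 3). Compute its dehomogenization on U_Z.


f(x, y) = 2*x**3 - x**2*y + 3*x**2 + x*y**2 + y**3 - 2*y**2 + 2

On U_Z we set Z = 1. Each monomial c·X^i·Y^j·Z^k in F becomes c·x^i·y^j·1^k = c·x^i·y^j.
Substituting Z = 1: F(X, Y, 1) = 2*x**3 - x**2*y + 3*x**2 + x*y**2 + y**3 - 2*y**2 + 2.
Note: deg(f) ≤ deg(F) = 3; strict inequality happens when F is divisible by Z (lost terms).


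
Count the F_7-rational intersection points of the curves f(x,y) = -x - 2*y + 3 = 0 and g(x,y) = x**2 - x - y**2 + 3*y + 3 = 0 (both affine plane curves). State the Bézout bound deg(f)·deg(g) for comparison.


Common zeros: {(0, 5), (6, 2)}; count = 2; Bézout bound = 2.

deg(f) = 1, deg(g) = 2, so Bézout bound = 2.
Scan x ∈ F_7. For each x, list the y ∈ F_7 with f(x, y) ≡ 0 and those with g(x, y) ≡ 0 (mod 7); the common zeros in that column are the intersection.
  x = 0: f ≡ 0 at y ∈ {5}; g ≡ 0 at y ∈ {5}; common: {5}.
  x = 1: f ≡ 0 at y ∈ {1}; g ≡ 0 at y ∈ {5}; common: ∅.
  x = 2: f ≡ 0 at y ∈ {4}; g ≡ 0 at y ∈ {1, 2}; common: ∅.
  x = 3: f ≡ 0 at y ∈ {0}; g ≡ 0 at y ∈ ∅; common: ∅.
  x = 4: f ≡ 0 at y ∈ {3}; g ≡ 0 at y ∈ ∅; common: ∅.
  x = 5: f ≡ 0 at y ∈ {6}; g ≡ 0 at y ∈ ∅; common: ∅.
  x = 6: f ≡ 0 at y ∈ {2}; g ≡ 0 at y ∈ {1, 2}; common: {2}.
Collecting: common zeros = {(0, 5), (6, 2)}, so the count is 2.
Comparison with the Bézout bound: 2 ≤ 2 = deg(f)·deg(g), as expected for curves with no common component (the bound is attained).


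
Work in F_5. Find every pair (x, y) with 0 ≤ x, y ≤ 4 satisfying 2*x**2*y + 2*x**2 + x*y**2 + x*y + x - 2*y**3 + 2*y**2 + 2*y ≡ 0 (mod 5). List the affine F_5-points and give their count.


Affine F_5-points: {(0, 0), (0, 3), (2, 0), (3, 4), (4, 2), (4, 3)}; count = 6.

For each of the 25 pairs (x, y) ∈ F_5², evaluate f(x, y) mod 5. Record the zeros.
  x = 0: [0↦0, 1↦2, 2↦1, 3↦0, 4↦2]  zeros at y ∈ {0, 3}
  x = 1: [0↦3, 1↦4, 2↦4, 3↦1, 4↦3]  zeros at y ∈ ∅
  x = 2: [0↦0, 1↦4, 2↦4, 3↦3, 4↦4]  zeros at y ∈ {0}
  x = 3: [0↦1, 1↦2, 2↦1, 3↦1, 4↦0]  zeros at y ∈ {4}
  x = 4: [0↦1, 1↦3, 2↦0, 3↦0, 4↦1]  zeros at y ∈ {2, 3}
Collecting zeros: affine points = {(0, 0), (0, 3), (2, 0), (3, 4), (4, 2), (4, 3)}.
Total count |C(F_5)_aff| = 6.


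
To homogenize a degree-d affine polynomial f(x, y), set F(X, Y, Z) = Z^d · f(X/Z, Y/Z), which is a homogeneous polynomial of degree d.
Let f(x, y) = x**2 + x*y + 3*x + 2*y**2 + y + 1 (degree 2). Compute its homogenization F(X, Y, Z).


F(X, Y, Z) = X**2 + X*Y + 3*X*Z + 2*Y**2 + Y*Z + Z**2

deg(f) = 2.
Substitute x = X/Z, y = Y/Z into f, then multiply by Z^2.
  monomial 1·x^2·y^0 ↦ 1·X^2·Y^0·Z^0.
  monomial 1·x^1·y^1 ↦ 1·X^1·Y^1·Z^0.
  monomial 3·x^1·y^0 ↦ 3·X^1·Y^0·Z^1.
  monomial 2·x^0·y^2 ↦ 2·X^0·Y^2·Z^0.
  monomial 1·x^0·y^1 ↦ 1·X^0·Y^1·Z^1.
  monomial 1·x^0·y^0 ↦ 1·X^0·Y^0·Z^2.
Collecting: F(X, Y, Z) = X**2 + X*Y + 3*X*Z + 2*Y**2 + Y*Z + Z**2.


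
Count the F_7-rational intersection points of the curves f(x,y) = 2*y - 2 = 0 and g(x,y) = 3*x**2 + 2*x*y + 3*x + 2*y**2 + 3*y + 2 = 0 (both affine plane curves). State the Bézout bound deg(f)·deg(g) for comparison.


Common zeros: {(0, 1), (3, 1)}; count = 2; Bézout bound = 2.

deg(f) = 1, deg(g) = 2, so Bézout bound = 2.
Scan x ∈ F_7. For each x, list the y ∈ F_7 with f(x, y) ≡ 0 and those with g(x, y) ≡ 0 (mod 7); the common zeros in that column are the intersection.
  x = 0: f ≡ 0 at y ∈ {1}; g ≡ 0 at y ∈ {1}; common: {1}.
  x = 1: f ≡ 0 at y ∈ {1}; g ≡ 0 at y ∈ ∅; common: ∅.
  x = 2: f ≡ 0 at y ∈ {1}; g ≡ 0 at y ∈ {2, 5}; common: ∅.
  x = 3: f ≡ 0 at y ∈ {1}; g ≡ 0 at y ∈ {1, 5}; common: {1}.
  x = 4: f ≡ 0 at y ∈ {1}; g ≡ 0 at y ∈ ∅; common: ∅.
  x = 5: f ≡ 0 at y ∈ {1}; g ≡ 0 at y ∈ {2}; common: ∅.
  x = 6: f ≡ 0 at y ∈ {1}; g ≡ 0 at y ∈ ∅; common: ∅.
Collecting: common zeros = {(0, 1), (3, 1)}, so the count is 2.
Comparison with the Bézout bound: 2 ≤ 2 = deg(f)·deg(g), as expected for curves with no common component (the bound is attained).


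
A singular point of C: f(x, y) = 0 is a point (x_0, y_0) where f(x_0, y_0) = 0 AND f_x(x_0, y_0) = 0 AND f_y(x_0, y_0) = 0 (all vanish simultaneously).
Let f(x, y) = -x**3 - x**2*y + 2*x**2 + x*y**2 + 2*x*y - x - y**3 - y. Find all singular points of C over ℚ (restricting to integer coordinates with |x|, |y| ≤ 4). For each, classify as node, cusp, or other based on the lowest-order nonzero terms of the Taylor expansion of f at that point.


Singular points: {(1, 0)}; classification: node.

Compute partial derivatives:
  f_x = -3*x**2 - 2*x*y + 4*x + y**2 + 2*y - 1.
  f_y = -x**2 + 2*x*y + 2*x - 3*y**2 - 1.
Scan x_0 ∈ {−4, ..., 4}. For each x_0, f_y(x_0, y) is a polynomial in y; find its integer roots y ∈ {−4, ..., 4}, then test f_x and f at those candidates.
  x = -4: f_y(-4, y) = -3*y**2 - 8*y - 25; no integer root y with |y| ≤ 4.
  x = -3: f_y(-3, y) = -3*y**2 - 6*y - 16; no integer root y with |y| ≤ 4.
  x = -2: f_y(-2, y) = -3*y**2 - 4*y - 9; no integer root y with |y| ≤ 4.
  x = -1: f_y(-1, y) = -3*y**2 - 2*y - 4; no integer root y with |y| ≤ 4.
  x = 0: f_y(0, y) = -3*y**2 - 1; no integer root y with |y| ≤ 4.
  x = 1: f_y(1, y) = -3*y**2 + 2*y; vanishes at y ∈ {0}. (1, 0): f_x = 0, f = 0 — SINGULAR.
  x = 2: f_y(2, y) = -3*y**2 + 4*y - 1; vanishes at y ∈ {1}. (2, 1): f_x = -6 ≠ 0.
  x = 3: f_y(3, y) = -3*y**2 + 6*y - 4; no integer root y with |y| ≤ 4.
  x = 4: f_y(4, y) = -3*y**2 + 8*y - 9; no integer root y with |y| ≤ 4.
Only singular point on the grid: (1, 0).
Classify: substitute x = 1 + u, y = 0 + v and expand: f = -u**3 - u**2*v - u**2 + u*v**2 - v**3 + v**2.
No constant or linear terms (consistent with a singular point). Quadratic part: -u**2 + v**2. Cubic part: -u**3 - u**2*v + u*v**2 - v**3.
The quadratic part v**2 - u**2 = (v − u)(v + u) splits into two distinct linear factors, so there are two distinct tangent lines y − 0 = ±(x − 1) — this is a node (ordinary double point).
Classification: node.


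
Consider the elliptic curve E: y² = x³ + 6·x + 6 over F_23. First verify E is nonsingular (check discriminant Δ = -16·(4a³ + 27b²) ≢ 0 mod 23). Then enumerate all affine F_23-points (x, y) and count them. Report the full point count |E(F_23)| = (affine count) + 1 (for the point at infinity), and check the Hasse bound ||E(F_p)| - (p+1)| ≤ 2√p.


Affine points = {(0, 11), (0, 12), (1, 6), (1, 17), (2, 7), (2, 16), (4, 5), (4, 18), (5, 0), (7, 0), (10, 10), (10, 13), (11, 0), (12, 9), (12, 14), (13, 2), (13, 21), (16, 9), (16, 14), (18, 9), (18, 14), (21, 3), (21, 20)}; affine count = 23; |E(F_23)| = 24.

Discriminant check: Δ ∝ 4a³ + 27b² = 4·6³ + 27·6² = 4·216 + 27·36 ≡ 19 (mod 23). Nonzero ⇒ E is nonsingular.
For each x ∈ F_23, compute rhs = x³ + 6·x + 6 mod 23, then count y ∈ F_23 with y² ≡ rhs.
  x = 0: rhs = 6, matching y values: 11, 12 (2 points).
  x = 1: rhs = 13, matching y values: 6, 17 (2 points).
  x = 2: rhs = 3, matching y values: 7, 16 (2 points).
  x = 3: rhs = 5, matching y values: none (0 points).
  x = 4: rhs = 2, matching y values: 5, 18 (2 points).
  x = 5: rhs = 0, matching y values: 0 (1 points).
  x = 6: rhs = 5, matching y values: none (0 points).
  x = 7: rhs = 0, matching y values: 0 (1 points).
  x = 8: rhs = 14, matching y values: none (0 points).
  x = 9: rhs = 7, matching y values: none (0 points).
  x = 10: rhs = 8, matching y values: 10, 13 (2 points).
  x = 11: rhs = 0, matching y values: 0 (1 points).
  x = 12: rhs = 12, matching y values: 9, 14 (2 points).
  x = 13: rhs = 4, matching y values: 2, 21 (2 points).
  x = 14: rhs = 5, matching y values: none (0 points).
  x = 15: rhs = 21, matching y values: none (0 points).
  x = 16: rhs = 12, matching y values: 9, 14 (2 points).
  x = 17: rhs = 7, matching y values: none (0 points).
  x = 18: rhs = 12, matching y values: 9, 14 (2 points).
  x = 19: rhs = 10, matching y values: none (0 points).
  x = 20: rhs = 7, matching y values: none (0 points).
  x = 21: rhs = 9, matching y values: 3, 20 (2 points).
  x = 22: rhs = 22, matching y values: none (0 points).
Total affine count: 23.
Full point count |E(F_23)| = 23 + 1 = 24.
Hasse bound: |24 − (23+1)| = |0| = 0 ≤ 2√23 ≈ 9.5917 ✓.


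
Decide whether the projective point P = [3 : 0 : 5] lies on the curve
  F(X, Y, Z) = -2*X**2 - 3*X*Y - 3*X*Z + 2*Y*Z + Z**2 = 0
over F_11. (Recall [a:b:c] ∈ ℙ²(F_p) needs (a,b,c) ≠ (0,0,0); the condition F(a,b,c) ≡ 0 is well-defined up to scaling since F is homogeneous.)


F(3,0,5) ≡ 6 (mod 11); P is NOT on the curve.

Evaluate F(3, 0, 5) term-by-term (mod 11).
  -2*X**2 ↦ -2·9·1·1 = -18
  -3*X*Y ↦ -3·3·0·1 = 0
  -3*X*Z ↦ -3·3·1·5 = -45
  2*Y*Z ↦ 2·1·0·5 = 0
  Z**2 ↦ 1·1·1·25 = 25
Sum: F(3, 0, 5) = (-18) + (0) + (-45) + (0) + (25) = -38.
Reducing mod 11: -38 ≡ 6 (mod 11).
Since F(a, b, c) ≡ 6 ≠ 0 (mod 11), P does NOT lie on the curve.


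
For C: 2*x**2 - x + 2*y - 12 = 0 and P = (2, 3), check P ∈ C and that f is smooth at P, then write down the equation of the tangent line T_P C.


Tangent line at P: 7*x + 2*y - 20 = 0.

Step 1: f(2, 3) = 0, so P lies on C.
Step 2: partial derivatives
  f_x(x, y) = 4*x - 1, f_y(x, y) = 2.
  f_x(P) = 7, f_y(P) = 2 (gradient nonzero, so P is smooth).
Step 3: tangent line at P: 7·(x − 2) + 2·(y − 3) = 0.
Expanding: 7*x + 2*y - 20 = 0.


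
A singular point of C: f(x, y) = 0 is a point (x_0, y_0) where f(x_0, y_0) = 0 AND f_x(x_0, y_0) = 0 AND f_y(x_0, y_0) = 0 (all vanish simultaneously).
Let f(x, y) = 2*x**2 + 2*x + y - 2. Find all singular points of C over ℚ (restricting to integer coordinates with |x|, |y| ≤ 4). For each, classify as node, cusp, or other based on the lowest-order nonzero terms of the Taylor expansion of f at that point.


No singular points in the scanned grid; C is smooth there.

Compute partial derivatives:
  f_x = 4*x + 2.
  f_y = 1.
f_y = 1 is a nonzero constant, so f_y never vanishes: no point (x, y) can satisfy f = f_x = f_y = 0. In particular no (x, y) ∈ {−4, ..., 4}² is singular; the curve is smooth.


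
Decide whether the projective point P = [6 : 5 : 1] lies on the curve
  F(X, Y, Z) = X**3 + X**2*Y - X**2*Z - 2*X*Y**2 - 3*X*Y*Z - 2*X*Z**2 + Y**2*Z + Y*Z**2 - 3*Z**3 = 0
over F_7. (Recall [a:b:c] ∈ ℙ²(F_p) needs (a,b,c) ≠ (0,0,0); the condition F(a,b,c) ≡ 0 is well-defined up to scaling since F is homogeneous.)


F(6,5,1) ≡ 6 (mod 7); P is NOT on the curve.

Evaluate F(6, 5, 1) term-by-term (mod 7).
  X**3 ↦ 1·216·1·1 = 216
  X**2*Y ↦ 1·36·5·1 = 180
  -X**2*Z ↦ -1·36·1·1 = -36
  -2*X*Y**2 ↦ -2·6·25·1 = -300
  -3*X*Y*Z ↦ -3·6·5·1 = -90
  -2*X*Z**2 ↦ -2·6·1·1 = -12
  Y**2*Z ↦ 1·1·25·1 = 25
  Y*Z**2 ↦ 1·1·5·1 = 5
  -3*Z**3 ↦ -3·1·1·1 = -3
Sum: F(6, 5, 1) = (216) + (180) + (-36) + (-300) + (-90) + (-12) + (25) + (5) + (-3) = -15.
Reducing mod 7: -15 ≡ 6 (mod 7).
Since F(a, b, c) ≡ 6 ≠ 0 (mod 7), P does NOT lie on the curve.


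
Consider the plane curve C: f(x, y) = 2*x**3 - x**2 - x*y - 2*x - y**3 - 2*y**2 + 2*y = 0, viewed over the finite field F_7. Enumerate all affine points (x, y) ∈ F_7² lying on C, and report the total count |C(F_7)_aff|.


Affine F_7-points: {(0, 0), (2, 6), (3, 1), (3, 2), (4, 2), (4, 4), (4, 6), (5, 3), (5, 6), (6, 5)}; count = 10.

For each of the 49 pairs (x, y) ∈ F_7², evaluate f(x, y) mod 7. Record the zeros.
  x = 0: [0↦0, 1↦6, 2↦2, 3↦3, 4↦3, 5↦3, 6↦4]  zeros at y ∈ {0}
  x = 1: [0↦6, 1↦4, 2↦6, 3↦6, 4↦5, 5↦4, 6↦4]  zeros at y ∈ ∅
  x = 2: [0↦1, 1↦5, 2↦6, 3↦5, 4↦3, 5↦1, 6↦0]  zeros at y ∈ {6}
  x = 3: [0↦4, 1↦0, 2↦0, 3↦5, 4↦2, 5↦6, 6↦4]  zeros at y ∈ {1, 2}
  x = 4: [0↦6, 1↦1, 2↦0, 3↦4, 4↦0, 5↦3, 6↦0]  zeros at y ∈ {2, 4, 6}
  x = 5: [0↦5, 1↦6, 2↦4, 3↦0, 4↦2, 5↦4, 6↦0]  zeros at y ∈ {3, 6}
  x = 6: [0↦6, 1↦6, 2↦3, 3↦5, 4↦6, 5↦0, 6↦2]  zeros at y ∈ {5}
Collecting zeros: affine points = {(0, 0), (2, 6), (3, 1), (3, 2), (4, 2), (4, 4), (4, 6), (5, 3), (5, 6), (6, 5)}.
Total count |C(F_7)_aff| = 10.


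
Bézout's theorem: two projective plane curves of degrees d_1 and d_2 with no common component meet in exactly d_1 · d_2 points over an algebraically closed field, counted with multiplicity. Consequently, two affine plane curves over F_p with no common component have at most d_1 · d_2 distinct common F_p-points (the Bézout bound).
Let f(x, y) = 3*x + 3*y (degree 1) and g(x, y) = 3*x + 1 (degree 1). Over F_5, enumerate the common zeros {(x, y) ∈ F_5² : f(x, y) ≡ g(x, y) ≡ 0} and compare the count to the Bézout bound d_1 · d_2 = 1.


Common zeros: {(3, 2)}; count = 1; Bézout bound = 1.

deg(f) = 1, deg(g) = 1, so Bézout bound = 1.
Scan x ∈ F_5. For each x, list the y ∈ F_5 with f(x, y) ≡ 0 and those with g(x, y) ≡ 0 (mod 5); the common zeros in that column are the intersection.
  x = 0: f ≡ 0 at y ∈ {0}; g ≡ 0 at y ∈ ∅; common: ∅.
  x = 1: f ≡ 0 at y ∈ {4}; g ≡ 0 at y ∈ ∅; common: ∅.
  x = 2: f ≡ 0 at y ∈ {3}; g ≡ 0 at y ∈ ∅; common: ∅.
  x = 3: f ≡ 0 at y ∈ {2}; g ≡ 0 at y ∈ {0, 1, 2, 3, 4}; common: {2}.
  x = 4: f ≡ 0 at y ∈ {1}; g ≡ 0 at y ∈ ∅; common: ∅.
Collecting: common zeros = {(3, 2)}, so the count is 1.
Comparison with the Bézout bound: 1 ≤ 1 = deg(f)·deg(g), as expected for curves with no common component (the bound is attained).


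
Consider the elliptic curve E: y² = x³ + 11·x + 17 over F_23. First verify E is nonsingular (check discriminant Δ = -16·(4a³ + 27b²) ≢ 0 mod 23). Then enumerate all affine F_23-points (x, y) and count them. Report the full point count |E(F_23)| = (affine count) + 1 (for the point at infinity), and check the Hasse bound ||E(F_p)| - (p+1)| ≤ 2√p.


Affine points = {(1, 11), (1, 12), (2, 1), (2, 22), (3, 10), (3, 13), (5, 6), (5, 17), (6, 0), (7, 0), (10, 0), (19, 1), (19, 22), (20, 7), (20, 16)}; affine count = 15; |E(F_23)| = 16.

Discriminant check: Δ ∝ 4a³ + 27b² = 4·11³ + 27·17² = 4·1331 + 27·289 ≡ 17 (mod 23). Nonzero ⇒ E is nonsingular.
For each x ∈ F_23, compute rhs = x³ + 11·x + 17 mod 23, then count y ∈ F_23 with y² ≡ rhs.
  x = 0: rhs = 17, matching y values: none (0 points).
  x = 1: rhs = 6, matching y values: 11, 12 (2 points).
  x = 2: rhs = 1, matching y values: 1, 22 (2 points).
  x = 3: rhs = 8, matching y values: 10, 13 (2 points).
  x = 4: rhs = 10, matching y values: none (0 points).
  x = 5: rhs = 13, matching y values: 6, 17 (2 points).
  x = 6: rhs = 0, matching y values: 0 (1 points).
  x = 7: rhs = 0, matching y values: 0 (1 points).
  x = 8: rhs = 19, matching y values: none (0 points).
  x = 9: rhs = 17, matching y values: none (0 points).
  x = 10: rhs = 0, matching y values: 0 (1 points).
  x = 11: rhs = 20, matching y values: none (0 points).
  x = 12: rhs = 14, matching y values: none (0 points).
  x = 13: rhs = 11, matching y values: none (0 points).
  x = 14: rhs = 17, matching y values: none (0 points).
  x = 15: rhs = 15, matching y values: none (0 points).
  x = 16: rhs = 11, matching y values: none (0 points).
  x = 17: rhs = 11, matching y values: none (0 points).
  x = 18: rhs = 21, matching y values: none (0 points).
  x = 19: rhs = 1, matching y values: 1, 22 (2 points).
  x = 20: rhs = 3, matching y values: 7, 16 (2 points).
  x = 21: rhs = 10, matching y values: none (0 points).
  x = 22: rhs = 5, matching y values: none (0 points).
Total affine count: 15.
Full point count |E(F_23)| = 15 + 1 = 16.
Hasse bound: |16 − (23+1)| = |-8| = 8 ≤ 2√23 ≈ 9.5917 ✓.


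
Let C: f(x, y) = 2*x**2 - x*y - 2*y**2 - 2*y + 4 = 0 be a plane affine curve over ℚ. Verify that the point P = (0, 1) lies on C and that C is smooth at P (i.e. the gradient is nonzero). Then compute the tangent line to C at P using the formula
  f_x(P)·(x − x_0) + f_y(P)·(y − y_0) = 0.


Tangent line at P: -x - 6*y + 6 = 0.

Step 1: f(0, 1) = 0, so P lies on C.
Step 2: partial derivatives
  f_x(x, y) = 4*x - y, f_y(x, y) = -x - 4*y - 2.
  f_x(P) = -1, f_y(P) = -6 (gradient nonzero, so P is smooth).
Step 3: tangent line at P: -1·(x − 0) + -6·(y − 1) = 0.
Expanding: -x - 6*y + 6 = 0.


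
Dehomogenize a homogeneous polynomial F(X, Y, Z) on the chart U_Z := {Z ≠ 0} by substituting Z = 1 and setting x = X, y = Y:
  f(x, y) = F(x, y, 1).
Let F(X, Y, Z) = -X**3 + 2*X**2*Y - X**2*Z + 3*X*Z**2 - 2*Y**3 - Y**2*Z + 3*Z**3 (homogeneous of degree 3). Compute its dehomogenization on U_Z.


f(x, y) = -x**3 + 2*x**2*y - x**2 + 3*x - 2*y**3 - y**2 + 3

On U_Z we set Z = 1. Each monomial c·X^i·Y^j·Z^k in F becomes c·x^i·y^j·1^k = c·x^i·y^j.
Substituting Z = 1: F(X, Y, 1) = -x**3 + 2*x**2*y - x**2 + 3*x - 2*y**3 - y**2 + 3.
Note: deg(f) ≤ deg(F) = 3; strict inequality happens when F is divisible by Z (lost terms).


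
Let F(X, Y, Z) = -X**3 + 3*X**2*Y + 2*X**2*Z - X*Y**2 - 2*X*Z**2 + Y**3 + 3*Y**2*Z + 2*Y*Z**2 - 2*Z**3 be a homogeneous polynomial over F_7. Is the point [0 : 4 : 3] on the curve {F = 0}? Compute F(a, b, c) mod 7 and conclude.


F(0,4,3) ≡ 2 (mod 7); P is NOT on the curve.

Evaluate F(0, 4, 3) term-by-term (mod 7).
  -X**3 ↦ -1·0·1·1 = 0
  3*X**2*Y ↦ 3·0·4·1 = 0
  2*X**2*Z ↦ 2·0·1·3 = 0
  -X*Y**2 ↦ -1·0·16·1 = 0
  -2*X*Z**2 ↦ -2·0·1·9 = 0
  Y**3 ↦ 1·1·64·1 = 64
  3*Y**2*Z ↦ 3·1·16·3 = 144
  2*Y*Z**2 ↦ 2·1·4·9 = 72
  -2*Z**3 ↦ -2·1·1·27 = -54
Sum: F(0, 4, 3) = (0) + (0) + (0) + (0) + (0) + (64) + (144) + (72) + (-54) = 226.
Reducing mod 7: 226 ≡ 2 (mod 7).
Since F(a, b, c) ≡ 2 ≠ 0 (mod 7), P does NOT lie on the curve.


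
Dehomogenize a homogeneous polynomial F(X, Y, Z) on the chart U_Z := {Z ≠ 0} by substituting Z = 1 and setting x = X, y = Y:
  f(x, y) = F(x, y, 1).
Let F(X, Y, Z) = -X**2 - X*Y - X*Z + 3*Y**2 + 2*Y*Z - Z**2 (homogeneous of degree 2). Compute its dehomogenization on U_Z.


f(x, y) = -x**2 - x*y - x + 3*y**2 + 2*y - 1

On U_Z we set Z = 1. Each monomial c·X^i·Y^j·Z^k in F becomes c·x^i·y^j·1^k = c·x^i·y^j.
Substituting Z = 1: F(X, Y, 1) = -x**2 - x*y - x + 3*y**2 + 2*y - 1.
Note: deg(f) ≤ deg(F) = 2; strict inequality happens when F is divisible by Z (lost terms).


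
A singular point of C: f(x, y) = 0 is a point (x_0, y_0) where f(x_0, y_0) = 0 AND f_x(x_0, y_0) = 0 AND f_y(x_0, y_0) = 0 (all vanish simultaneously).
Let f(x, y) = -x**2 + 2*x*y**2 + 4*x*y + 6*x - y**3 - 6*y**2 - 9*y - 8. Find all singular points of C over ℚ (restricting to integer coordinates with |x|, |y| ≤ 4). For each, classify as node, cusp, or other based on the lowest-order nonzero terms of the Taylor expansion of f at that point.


Singular points: {(2, -1)}; classification: node.

Compute partial derivatives:
  f_x = -2*x + 2*y**2 + 4*y + 6.
  f_y = 4*x*y + 4*x - 3*y**2 - 12*y - 9.
Scan x_0 ∈ {−4, ..., 4}. For each x_0, f_y(x_0, y) is a polynomial in y; find its integer roots y ∈ {−4, ..., 4}, then test f_x and f at those candidates.
  x = -4: f_y(-4, y) = -3*y**2 - 28*y - 25; vanishes at y ∈ {-1}. (-4, -1): f_x = 12 ≠ 0.
  x = -3: f_y(-3, y) = -3*y**2 - 24*y - 21; vanishes at y ∈ {-1}. (-3, -1): f_x = 10 ≠ 0.
  x = -2: f_y(-2, y) = -3*y**2 - 20*y - 17; vanishes at y ∈ {-1}. (-2, -1): f_x = 8 ≠ 0.
  x = -1: f_y(-1, y) = -3*y**2 - 16*y - 13; vanishes at y ∈ {-1}. (-1, -1): f_x = 6 ≠ 0.
  x = 0: f_y(0, y) = -3*y**2 - 12*y - 9; vanishes at y ∈ {-3, -1}. (0, -3): f_x = 12 ≠ 0; (0, -1): f_x = 4 ≠ 0.
  x = 1: f_y(1, y) = -3*y**2 - 8*y - 5; vanishes at y ∈ {-1}. (1, -1): f_x = 2 ≠ 0.
  x = 2: f_y(2, y) = -3*y**2 - 4*y - 1; vanishes at y ∈ {-1}. (2, -1): f_x = 0, f = 0 — SINGULAR.
  x = 3: f_y(3, y) = 3 - 3*y**2; vanishes at y ∈ {-1, 1}. (3, -1): f_x = -2 ≠ 0; (3, 1): f_x = 6 ≠ 0.
  x = 4: f_y(4, y) = -3*y**2 + 4*y + 7; vanishes at y ∈ {-1}. (4, -1): f_x = -4 ≠ 0.
Only singular point on the grid: (2, -1).
Classify: substitute x = 2 + u, y = -1 + v and expand: f = -u**2 + 2*u*v**2 - v**3 + v**2.
No constant or linear terms (consistent with a singular point). Quadratic part: -u**2 + v**2. Cubic part: 2*u*v**2 - v**3.
The quadratic part v**2 - u**2 = (v − u)(v + u) splits into two distinct linear factors, so there are two distinct tangent lines y − -1 = ±(x − 2) — this is a node (ordinary double point).
Classification: node.


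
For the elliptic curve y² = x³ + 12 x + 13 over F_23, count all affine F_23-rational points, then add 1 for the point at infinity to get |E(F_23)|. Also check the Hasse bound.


Affine points = {(0, 6), (0, 17), (1, 7), (1, 16), (6, 5), (6, 18), (7, 7), (7, 16), (8, 0), (10, 11), (10, 12), (11, 2), (11, 21), (14, 2), (14, 21), (15, 7), (15, 16), (16, 0), (17, 1), (17, 22), (18, 9), (18, 14), (19, 4), (19, 19), (21, 2), (21, 21), (22, 0)}; affine count = 27; |E(F_23)| = 28.

Discriminant check: Δ ∝ 4a³ + 27b² = 4·12³ + 27·13² = 4·1728 + 27·169 ≡ 21 (mod 23). Nonzero ⇒ E is nonsingular.
For each x ∈ F_23, compute rhs = x³ + 12·x + 13 mod 23, then count y ∈ F_23 with y² ≡ rhs.
  x = 0: rhs = 13, matching y values: 6, 17 (2 points).
  x = 1: rhs = 3, matching y values: 7, 16 (2 points).
  x = 2: rhs = 22, matching y values: none (0 points).
  x = 3: rhs = 7, matching y values: none (0 points).
  x = 4: rhs = 10, matching y values: none (0 points).
  x = 5: rhs = 14, matching y values: none (0 points).
  x = 6: rhs = 2, matching y values: 5, 18 (2 points).
  x = 7: rhs = 3, matching y values: 7, 16 (2 points).
  x = 8: rhs = 0, matching y values: 0 (1 points).
  x = 9: rhs = 22, matching y values: none (0 points).
  x = 10: rhs = 6, matching y values: 11, 12 (2 points).
  x = 11: rhs = 4, matching y values: 2, 21 (2 points).
  x = 12: rhs = 22, matching y values: none (0 points).
  x = 13: rhs = 20, matching y values: none (0 points).
  x = 14: rhs = 4, matching y values: 2, 21 (2 points).
  x = 15: rhs = 3, matching y values: 7, 16 (2 points).
  x = 16: rhs = 0, matching y values: 0 (1 points).
  x = 17: rhs = 1, matching y values: 1, 22 (2 points).
  x = 18: rhs = 12, matching y values: 9, 14 (2 points).
  x = 19: rhs = 16, matching y values: 4, 19 (2 points).
  x = 20: rhs = 19, matching y values: none (0 points).
  x = 21: rhs = 4, matching y values: 2, 21 (2 points).
  x = 22: rhs = 0, matching y values: 0 (1 points).
Total affine count: 27.
Full point count |E(F_23)| = 27 + 1 = 28.
Hasse bound: |28 − (23+1)| = |4| = 4 ≤ 2√23 ≈ 9.5917 ✓.


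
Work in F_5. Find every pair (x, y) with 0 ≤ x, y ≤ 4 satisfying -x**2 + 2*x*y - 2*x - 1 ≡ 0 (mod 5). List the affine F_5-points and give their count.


Affine F_5-points: {(1, 2), (2, 1), (3, 1), (4, 0)}; count = 4.

For each of the 25 pairs (x, y) ∈ F_5², evaluate f(x, y) mod 5. Record the zeros.
  x = 0: [0↦4, 1↦4, 2↦4, 3↦4, 4↦4]  zeros at y ∈ ∅
  x = 1: [0↦1, 1↦3, 2↦0, 3↦2, 4↦4]  zeros at y ∈ {2}
  x = 2: [0↦1, 1↦0, 2↦4, 3↦3, 4↦2]  zeros at y ∈ {1}
  x = 3: [0↦4, 1↦0, 2↦1, 3↦2, 4↦3]  zeros at y ∈ {1}
  x = 4: [0↦0, 1↦3, 2↦1, 3↦4, 4↦2]  zeros at y ∈ {0}
Collecting zeros: affine points = {(1, 2), (2, 1), (3, 1), (4, 0)}.
Total count |C(F_5)_aff| = 4.


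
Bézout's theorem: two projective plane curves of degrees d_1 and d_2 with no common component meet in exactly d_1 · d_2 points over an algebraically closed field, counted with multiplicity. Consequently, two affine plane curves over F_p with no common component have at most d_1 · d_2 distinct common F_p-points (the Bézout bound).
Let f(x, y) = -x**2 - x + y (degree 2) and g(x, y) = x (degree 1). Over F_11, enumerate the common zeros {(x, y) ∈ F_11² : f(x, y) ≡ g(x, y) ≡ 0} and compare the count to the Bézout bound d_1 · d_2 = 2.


Common zeros: {(0, 0)}; count = 1; Bézout bound = 2.

deg(f) = 2, deg(g) = 1, so Bézout bound = 2.
Scan x ∈ F_11. For each x, list the y ∈ F_11 with f(x, y) ≡ 0 and those with g(x, y) ≡ 0 (mod 11); the common zeros in that column are the intersection.
  x = 0: f ≡ 0 at y ∈ {0}; g ≡ 0 at y ∈ {0, 1, 2, 3, 4, 5, 6, 7, 8, 9, 10}; common: {0}.
  x = 1: f ≡ 0 at y ∈ {2}; g ≡ 0 at y ∈ ∅; common: ∅.
  x = 2: f ≡ 0 at y ∈ {6}; g ≡ 0 at y ∈ ∅; common: ∅.
  x = 3: f ≡ 0 at y ∈ {1}; g ≡ 0 at y ∈ ∅; common: ∅.
  x = 4: f ≡ 0 at y ∈ {9}; g ≡ 0 at y ∈ ∅; common: ∅.
  x = 5: f ≡ 0 at y ∈ {8}; g ≡ 0 at y ∈ ∅; common: ∅.
  x = 6: f ≡ 0 at y ∈ {9}; g ≡ 0 at y ∈ ∅; common: ∅.
  x = 7: f ≡ 0 at y ∈ {1}; g ≡ 0 at y ∈ ∅; common: ∅.
  x = 8: f ≡ 0 at y ∈ {6}; g ≡ 0 at y ∈ ∅; common: ∅.
  x = 9: f ≡ 0 at y ∈ {2}; g ≡ 0 at y ∈ ∅; common: ∅.
  x = 10: f ≡ 0 at y ∈ {0}; g ≡ 0 at y ∈ ∅; common: ∅.
Collecting: common zeros = {(0, 0)}, so the count is 1.
Comparison with the Bézout bound: 1 ≤ 2 = deg(f)·deg(g), as expected for curves with no common component (the affine F_11-count falls short of the bound because intersections may lie at infinity, over extension fields, or carry multiplicity).


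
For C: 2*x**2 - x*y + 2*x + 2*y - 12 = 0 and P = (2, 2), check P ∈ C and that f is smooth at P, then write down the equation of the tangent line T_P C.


Tangent line at P: 8*x - 16 = 0.

Step 1: f(2, 2) = 0, so P lies on C.
Step 2: partial derivatives
  f_x(x, y) = 4*x - y + 2, f_y(x, y) = 2 - x.
  f_x(P) = 8, f_y(P) = 0 (gradient nonzero, so P is smooth).
Step 3: tangent line at P: 8·(x − 2) + 0·(y − 2) = 0.
Expanding: 8*x - 16 = 0.


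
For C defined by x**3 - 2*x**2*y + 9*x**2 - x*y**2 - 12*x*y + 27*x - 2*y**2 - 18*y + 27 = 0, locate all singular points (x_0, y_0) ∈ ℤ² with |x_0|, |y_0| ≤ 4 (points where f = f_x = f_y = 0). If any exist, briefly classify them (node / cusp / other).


Singular points: {(-3, 0)}; classification: cusp.

Compute partial derivatives:
  f_x = 3*x**2 - 4*x*y + 18*x - y**2 - 12*y + 27.
  f_y = -2*x**2 - 2*x*y - 12*x - 4*y - 18.
Scan x_0 ∈ {−4, ..., 4}. For each x_0, f_y(x_0, y) is a polynomial in y; find its integer roots y ∈ {−4, ..., 4}, then test f_x and f at those candidates.
  x = -4: f_y(-4, y) = 4*y - 2; no integer root y with |y| ≤ 4.
  x = -3: f_y(-3, y) = 2*y; vanishes at y ∈ {0}. (-3, 0): f_x = 0, f = 0 — SINGULAR.
  x = -2: f_y(-2, y) = -2; no integer root y with |y| ≤ 4.
  x = -1: f_y(-1, y) = -2*y - 8; vanishes at y ∈ {-4}. (-1, -4): f_x = 28 ≠ 0.
  x = 0: f_y(0, y) = -4*y - 18; no integer root y with |y| ≤ 4.
  x = 1: f_y(1, y) = -6*y - 32; no integer root y with |y| ≤ 4.
  x = 2: f_y(2, y) = -8*y - 50; no integer root y with |y| ≤ 4.
  x = 3: f_y(3, y) = -10*y - 72; no integer root y with |y| ≤ 4.
  x = 4: f_y(4, y) = -12*y - 98; no integer root y with |y| ≤ 4.
Only singular point on the grid: (-3, 0).
Classify: substitute x = -3 + u, y = 0 + v and expand: f = u**3 - 2*u**2*v - u*v**2 + v**2.
No constant or linear terms (consistent with a singular point). Quadratic part: v**2. Cubic part: u**3 - 2*u**2*v - u*v**2.
The quadratic part v**2 is a perfect square, so there is a single (double) tangent line v = 0, i.e. y = 0. Restricting the cubic part to that line (v = 0) leaves u**3 ≠ 0, so f is not divisible by v and the branch is v² ≈ -u**3 to lowest order — this is a cusp.
Classification: cusp.


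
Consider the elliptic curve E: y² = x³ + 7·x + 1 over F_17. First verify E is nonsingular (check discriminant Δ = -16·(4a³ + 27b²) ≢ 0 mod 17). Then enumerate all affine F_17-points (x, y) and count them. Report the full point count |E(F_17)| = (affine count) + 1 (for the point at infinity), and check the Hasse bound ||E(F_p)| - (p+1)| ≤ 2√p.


Affine points = {(0, 1), (0, 16), (1, 3), (1, 14), (3, 7), (3, 10), (4, 5), (4, 12), (5, 5), (5, 12), (6, 2), (6, 15), (7, 6), (7, 11), (8, 5), (8, 12), (10, 0), (11, 7), (11, 10), (14, 2), (14, 15), (15, 8), (15, 9)}; affine count = 23; |E(F_17)| = 24.

Discriminant check: Δ ∝ 4a³ + 27b² = 4·7³ + 27·1² = 4·343 + 27·1 ≡ 5 (mod 17). Nonzero ⇒ E is nonsingular.
For each x ∈ F_17, compute rhs = x³ + 7·x + 1 mod 17, then count y ∈ F_17 with y² ≡ rhs.
  x = 0: rhs = 1, matching y values: 1, 16 (2 points).
  x = 1: rhs = 9, matching y values: 3, 14 (2 points).
  x = 2: rhs = 6, matching y values: none (0 points).
  x = 3: rhs = 15, matching y values: 7, 10 (2 points).
  x = 4: rhs = 8, matching y values: 5, 12 (2 points).
  x = 5: rhs = 8, matching y values: 5, 12 (2 points).
  x = 6: rhs = 4, matching y values: 2, 15 (2 points).
  x = 7: rhs = 2, matching y values: 6, 11 (2 points).
  x = 8: rhs = 8, matching y values: 5, 12 (2 points).
  x = 9: rhs = 11, matching y values: none (0 points).
  x = 10: rhs = 0, matching y values: 0 (1 points).
  x = 11: rhs = 15, matching y values: 7, 10 (2 points).
  x = 12: rhs = 11, matching y values: none (0 points).
  x = 13: rhs = 11, matching y values: none (0 points).
  x = 14: rhs = 4, matching y values: 2, 15 (2 points).
  x = 15: rhs = 13, matching y values: 8, 9 (2 points).
  x = 16: rhs = 10, matching y values: none (0 points).
Total affine count: 23.
Full point count |E(F_17)| = 23 + 1 = 24.
Hasse bound: |24 − (17+1)| = |6| = 6 ≤ 2√17 ≈ 8.2462 ✓.


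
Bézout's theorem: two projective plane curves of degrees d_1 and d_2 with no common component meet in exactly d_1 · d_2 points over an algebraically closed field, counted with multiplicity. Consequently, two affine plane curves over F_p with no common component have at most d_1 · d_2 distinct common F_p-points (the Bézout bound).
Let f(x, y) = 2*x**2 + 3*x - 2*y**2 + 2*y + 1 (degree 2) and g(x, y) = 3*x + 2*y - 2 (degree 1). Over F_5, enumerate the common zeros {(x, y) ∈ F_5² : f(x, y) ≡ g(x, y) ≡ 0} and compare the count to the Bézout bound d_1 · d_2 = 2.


Common zeros: {(4, 0)}; count = 1; Bézout bound = 2.

deg(f) = 2, deg(g) = 1, so Bézout bound = 2.
Scan x ∈ F_5. For each x, list the y ∈ F_5 with f(x, y) ≡ 0 and those with g(x, y) ≡ 0 (mod 5); the common zeros in that column are the intersection.
  x = 0: f ≡ 0 at y ∈ ∅; g ≡ 0 at y ∈ {1}; common: ∅.
  x = 1: f ≡ 0 at y ∈ ∅; g ≡ 0 at y ∈ {2}; common: ∅.
  x = 2: f ≡ 0 at y ∈ {0, 1}; g ≡ 0 at y ∈ {3}; common: ∅.
  x = 3: f ≡ 0 at y ∈ ∅; g ≡ 0 at y ∈ {4}; common: ∅.
  x = 4: f ≡ 0 at y ∈ {0, 1}; g ≡ 0 at y ∈ {0}; common: {0}.
Collecting: common zeros = {(4, 0)}, so the count is 1.
Comparison with the Bézout bound: 1 ≤ 2 = deg(f)·deg(g), as expected for curves with no common component (the affine F_5-count falls short of the bound because intersections may lie at infinity, over extension fields, or carry multiplicity).


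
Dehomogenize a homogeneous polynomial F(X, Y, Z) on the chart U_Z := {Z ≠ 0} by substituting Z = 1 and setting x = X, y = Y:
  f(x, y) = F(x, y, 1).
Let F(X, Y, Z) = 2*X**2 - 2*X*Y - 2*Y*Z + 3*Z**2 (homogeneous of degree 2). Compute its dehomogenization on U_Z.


f(x, y) = 2*x**2 - 2*x*y - 2*y + 3

On U_Z we set Z = 1. Each monomial c·X^i·Y^j·Z^k in F becomes c·x^i·y^j·1^k = c·x^i·y^j.
Substituting Z = 1: F(X, Y, 1) = 2*x**2 - 2*x*y - 2*y + 3.
Note: deg(f) ≤ deg(F) = 2; strict inequality happens when F is divisible by Z (lost terms).


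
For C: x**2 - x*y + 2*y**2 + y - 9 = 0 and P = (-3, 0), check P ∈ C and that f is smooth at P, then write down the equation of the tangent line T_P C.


Tangent line at P: -6*x + 4*y - 18 = 0.

Step 1: f(-3, 0) = 0, so P lies on C.
Step 2: partial derivatives
  f_x(x, y) = 2*x - y, f_y(x, y) = -x + 4*y + 1.
  f_x(P) = -6, f_y(P) = 4 (gradient nonzero, so P is smooth).
Step 3: tangent line at P: -6·(x − -3) + 4·(y − 0) = 0.
Expanding: -6*x + 4*y - 18 = 0.


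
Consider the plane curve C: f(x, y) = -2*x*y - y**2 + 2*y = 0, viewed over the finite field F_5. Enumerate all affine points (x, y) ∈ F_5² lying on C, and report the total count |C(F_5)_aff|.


Affine F_5-points: {(0, 0), (0, 2), (1, 0), (2, 0), (2, 3), (3, 0), (3, 1), (4, 0), (4, 4)}; count = 9.

For each of the 25 pairs (x, y) ∈ F_5², evaluate f(x, y) mod 5. Record the zeros.
  x = 0: [0↦0, 1↦1, 2↦0, 3↦2, 4↦2]  zeros at y ∈ {0, 2}
  x = 1: [0↦0, 1↦4, 2↦1, 3↦1, 4↦4]  zeros at y ∈ {0}
  x = 2: [0↦0, 1↦2, 2↦2, 3↦0, 4↦1]  zeros at y ∈ {0, 3}
  x = 3: [0↦0, 1↦0, 2↦3, 3↦4, 4↦3]  zeros at y ∈ {0, 1}
  x = 4: [0↦0, 1↦3, 2↦4, 3↦3, 4↦0]  zeros at y ∈ {0, 4}
Collecting zeros: affine points = {(0, 0), (0, 2), (1, 0), (2, 0), (2, 3), (3, 0), (3, 1), (4, 0), (4, 4)}.
Total count |C(F_5)_aff| = 9.


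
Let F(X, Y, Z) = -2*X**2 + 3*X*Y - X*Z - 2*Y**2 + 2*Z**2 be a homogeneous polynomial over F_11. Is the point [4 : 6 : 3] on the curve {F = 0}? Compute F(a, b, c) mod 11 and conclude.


F(4,6,3) ≡ 7 (mod 11); P is NOT on the curve.

Evaluate F(4, 6, 3) term-by-term (mod 11).
  -2*X**2 ↦ -2·16·1·1 = -32
  3*X*Y ↦ 3·4·6·1 = 72
  -X*Z ↦ -1·4·1·3 = -12
  -2*Y**2 ↦ -2·1·36·1 = -72
  2*Z**2 ↦ 2·1·1·9 = 18
Sum: F(4, 6, 3) = (-32) + (72) + (-12) + (-72) + (18) = -26.
Reducing mod 11: -26 ≡ 7 (mod 11).
Since F(a, b, c) ≡ 7 ≠ 0 (mod 11), P does NOT lie on the curve.


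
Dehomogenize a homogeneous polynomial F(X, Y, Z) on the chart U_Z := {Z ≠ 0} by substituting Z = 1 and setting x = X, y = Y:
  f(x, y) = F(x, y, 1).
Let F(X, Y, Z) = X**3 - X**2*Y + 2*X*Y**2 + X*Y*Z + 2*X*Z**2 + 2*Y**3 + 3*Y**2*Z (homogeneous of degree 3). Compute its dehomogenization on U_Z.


f(x, y) = x**3 - x**2*y + 2*x*y**2 + x*y + 2*x + 2*y**3 + 3*y**2

On U_Z we set Z = 1. Each monomial c·X^i·Y^j·Z^k in F becomes c·x^i·y^j·1^k = c·x^i·y^j.
Substituting Z = 1: F(X, Y, 1) = x**3 - x**2*y + 2*x*y**2 + x*y + 2*x + 2*y**3 + 3*y**2.
Note: deg(f) ≤ deg(F) = 3; strict inequality happens when F is divisible by Z (lost terms).


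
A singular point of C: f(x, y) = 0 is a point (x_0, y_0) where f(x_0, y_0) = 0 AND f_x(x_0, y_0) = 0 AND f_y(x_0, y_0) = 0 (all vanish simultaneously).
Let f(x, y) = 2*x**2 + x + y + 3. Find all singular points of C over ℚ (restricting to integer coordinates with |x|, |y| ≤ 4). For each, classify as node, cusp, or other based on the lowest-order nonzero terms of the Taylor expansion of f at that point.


No singular points in the scanned grid; C is smooth there.

Compute partial derivatives:
  f_x = 4*x + 1.
  f_y = 1.
f_y = 1 is a nonzero constant, so f_y never vanishes: no point (x, y) can satisfy f = f_x = f_y = 0. In particular no (x, y) ∈ {−4, ..., 4}² is singular; the curve is smooth.
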